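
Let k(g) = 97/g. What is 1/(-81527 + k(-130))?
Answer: -130/10598607 ≈ -1.2266e-5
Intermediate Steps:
1/(-81527 + k(-130)) = 1/(-81527 + 97/(-130)) = 1/(-81527 + 97*(-1/130)) = 1/(-81527 - 97/130) = 1/(-10598607/130) = -130/10598607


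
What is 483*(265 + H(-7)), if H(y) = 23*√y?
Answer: 127995 + 11109*I*√7 ≈ 1.28e+5 + 29392.0*I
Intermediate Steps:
483*(265 + H(-7)) = 483*(265 + 23*√(-7)) = 483*(265 + 23*(I*√7)) = 483*(265 + 23*I*√7) = 127995 + 11109*I*√7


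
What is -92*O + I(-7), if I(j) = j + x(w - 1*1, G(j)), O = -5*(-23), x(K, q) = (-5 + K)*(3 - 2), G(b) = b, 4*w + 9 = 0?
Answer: -42381/4 ≈ -10595.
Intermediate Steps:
w = -9/4 (w = -9/4 + (¼)*0 = -9/4 + 0 = -9/4 ≈ -2.2500)
x(K, q) = -5 + K (x(K, q) = (-5 + K)*1 = -5 + K)
O = 115
I(j) = -33/4 + j (I(j) = j + (-5 + (-9/4 - 1*1)) = j + (-5 + (-9/4 - 1)) = j + (-5 - 13/4) = j - 33/4 = -33/4 + j)
-92*O + I(-7) = -92*115 + (-33/4 - 7) = -10580 - 61/4 = -42381/4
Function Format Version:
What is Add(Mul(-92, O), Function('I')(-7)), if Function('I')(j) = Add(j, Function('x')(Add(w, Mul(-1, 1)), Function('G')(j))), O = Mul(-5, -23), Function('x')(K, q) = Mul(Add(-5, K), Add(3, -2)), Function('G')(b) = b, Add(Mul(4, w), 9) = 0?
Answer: Rational(-42381, 4) ≈ -10595.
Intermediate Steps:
w = Rational(-9, 4) (w = Add(Rational(-9, 4), Mul(Rational(1, 4), 0)) = Add(Rational(-9, 4), 0) = Rational(-9, 4) ≈ -2.2500)
Function('x')(K, q) = Add(-5, K) (Function('x')(K, q) = Mul(Add(-5, K), 1) = Add(-5, K))
O = 115
Function('I')(j) = Add(Rational(-33, 4), j) (Function('I')(j) = Add(j, Add(-5, Add(Rational(-9, 4), Mul(-1, 1)))) = Add(j, Add(-5, Add(Rational(-9, 4), -1))) = Add(j, Add(-5, Rational(-13, 4))) = Add(j, Rational(-33, 4)) = Add(Rational(-33, 4), j))
Add(Mul(-92, O), Function('I')(-7)) = Add(Mul(-92, 115), Add(Rational(-33, 4), -7)) = Add(-10580, Rational(-61, 4)) = Rational(-42381, 4)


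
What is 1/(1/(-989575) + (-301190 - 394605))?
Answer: -989575/688541337126 ≈ -1.4372e-6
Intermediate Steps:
1/(1/(-989575) + (-301190 - 394605)) = 1/(-1/989575 - 695795) = 1/(-688541337126/989575) = -989575/688541337126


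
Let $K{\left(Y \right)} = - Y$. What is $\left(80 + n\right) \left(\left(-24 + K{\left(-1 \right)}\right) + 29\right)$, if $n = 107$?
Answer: $1122$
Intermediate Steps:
$\left(80 + n\right) \left(\left(-24 + K{\left(-1 \right)}\right) + 29\right) = \left(80 + 107\right) \left(\left(-24 - -1\right) + 29\right) = 187 \left(\left(-24 + 1\right) + 29\right) = 187 \left(-23 + 29\right) = 187 \cdot 6 = 1122$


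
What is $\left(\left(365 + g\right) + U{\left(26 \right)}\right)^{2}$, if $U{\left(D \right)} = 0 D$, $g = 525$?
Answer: $792100$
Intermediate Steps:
$U{\left(D \right)} = 0$
$\left(\left(365 + g\right) + U{\left(26 \right)}\right)^{2} = \left(\left(365 + 525\right) + 0\right)^{2} = \left(890 + 0\right)^{2} = 890^{2} = 792100$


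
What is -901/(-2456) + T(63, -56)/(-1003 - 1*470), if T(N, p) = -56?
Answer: 1464709/3617688 ≈ 0.40487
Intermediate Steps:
-901/(-2456) + T(63, -56)/(-1003 - 1*470) = -901/(-2456) - 56/(-1003 - 1*470) = -901*(-1/2456) - 56/(-1003 - 470) = 901/2456 - 56/(-1473) = 901/2456 - 56*(-1/1473) = 901/2456 + 56/1473 = 1464709/3617688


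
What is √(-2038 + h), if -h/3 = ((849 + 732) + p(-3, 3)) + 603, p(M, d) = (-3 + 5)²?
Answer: I*√8602 ≈ 92.747*I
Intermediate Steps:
p(M, d) = 4 (p(M, d) = 2² = 4)
h = -6564 (h = -3*(((849 + 732) + 4) + 603) = -3*((1581 + 4) + 603) = -3*(1585 + 603) = -3*2188 = -6564)
√(-2038 + h) = √(-2038 - 6564) = √(-8602) = I*√8602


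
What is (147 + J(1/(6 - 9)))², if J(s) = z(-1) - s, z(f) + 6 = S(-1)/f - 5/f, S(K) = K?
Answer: 195364/9 ≈ 21707.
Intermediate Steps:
z(f) = -6 - 6/f (z(f) = -6 + (-1/f - 5/f) = -6 - 6/f)
J(s) = -s (J(s) = (-6 - 6/(-1)) - s = (-6 - 6*(-1)) - s = (-6 + 6) - s = 0 - s = -s)
(147 + J(1/(6 - 9)))² = (147 - 1/(6 - 9))² = (147 - 1/(-3))² = (147 - 1*(-⅓))² = (147 + ⅓)² = (442/3)² = 195364/9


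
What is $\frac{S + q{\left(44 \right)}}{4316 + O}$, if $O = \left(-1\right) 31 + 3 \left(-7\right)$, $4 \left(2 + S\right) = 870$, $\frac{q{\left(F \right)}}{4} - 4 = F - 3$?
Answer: $\frac{791}{8528} \approx 0.092753$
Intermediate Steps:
$q{\left(F \right)} = 4 + 4 F$ ($q{\left(F \right)} = 16 + 4 \left(F - 3\right) = 16 + 4 \left(-3 + F\right) = 16 + \left(-12 + 4 F\right) = 4 + 4 F$)
$S = \frac{431}{2}$ ($S = -2 + \frac{1}{4} \cdot 870 = -2 + \frac{435}{2} = \frac{431}{2} \approx 215.5$)
$O = -52$ ($O = -31 - 21 = -52$)
$\frac{S + q{\left(44 \right)}}{4316 + O} = \frac{\frac{431}{2} + \left(4 + 4 \cdot 44\right)}{4316 - 52} = \frac{\frac{431}{2} + \left(4 + 176\right)}{4264} = \left(\frac{431}{2} + 180\right) \frac{1}{4264} = \frac{791}{2} \cdot \frac{1}{4264} = \frac{791}{8528}$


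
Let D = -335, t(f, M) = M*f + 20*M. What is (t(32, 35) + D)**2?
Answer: 2205225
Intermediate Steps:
t(f, M) = 20*M + M*f
(t(32, 35) + D)**2 = (35*(20 + 32) - 335)**2 = (35*52 - 335)**2 = (1820 - 335)**2 = 1485**2 = 2205225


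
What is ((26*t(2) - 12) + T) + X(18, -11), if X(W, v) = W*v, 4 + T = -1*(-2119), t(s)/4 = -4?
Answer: 1489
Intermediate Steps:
t(s) = -16 (t(s) = 4*(-4) = -16)
T = 2115 (T = -4 - 1*(-2119) = -4 + 2119 = 2115)
((26*t(2) - 12) + T) + X(18, -11) = ((26*(-16) - 12) + 2115) + 18*(-11) = ((-416 - 12) + 2115) - 198 = (-428 + 2115) - 198 = 1687 - 198 = 1489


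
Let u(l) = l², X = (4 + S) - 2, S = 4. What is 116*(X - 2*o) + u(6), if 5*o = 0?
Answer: 732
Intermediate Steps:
o = 0 (o = (⅕)*0 = 0)
X = 6 (X = (4 + 4) - 2 = 8 - 2 = 6)
116*(X - 2*o) + u(6) = 116*(6 - 2*0) + 6² = 116*(6 + 0) + 36 = 116*6 + 36 = 696 + 36 = 732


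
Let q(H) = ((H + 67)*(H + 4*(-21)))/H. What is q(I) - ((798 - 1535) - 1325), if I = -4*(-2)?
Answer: 2699/2 ≈ 1349.5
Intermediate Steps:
I = 8
q(H) = (-84 + H)*(67 + H)/H (q(H) = ((67 + H)*(H - 84))/H = ((67 + H)*(-84 + H))/H = ((-84 + H)*(67 + H))/H = (-84 + H)*(67 + H)/H)
q(I) - ((798 - 1535) - 1325) = (-17 + 8 - 5628/8) - ((798 - 1535) - 1325) = (-17 + 8 - 5628*1/8) - (-737 - 1325) = (-17 + 8 - 1407/2) - 1*(-2062) = -1425/2 + 2062 = 2699/2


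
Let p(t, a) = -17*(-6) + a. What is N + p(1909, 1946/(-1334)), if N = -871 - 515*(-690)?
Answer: 236504554/667 ≈ 3.5458e+5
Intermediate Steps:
p(t, a) = 102 + a
N = 354479 (N = -871 + 355350 = 354479)
N + p(1909, 1946/(-1334)) = 354479 + (102 + 1946/(-1334)) = 354479 + (102 + 1946*(-1/1334)) = 354479 + (102 - 973/667) = 354479 + 67061/667 = 236504554/667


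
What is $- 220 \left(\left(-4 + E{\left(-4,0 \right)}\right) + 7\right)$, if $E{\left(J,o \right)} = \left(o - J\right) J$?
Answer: $2860$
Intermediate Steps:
$E{\left(J,o \right)} = J \left(o - J\right)$
$- 220 \left(\left(-4 + E{\left(-4,0 \right)}\right) + 7\right) = - 220 \left(\left(-4 - 4 \left(0 - -4\right)\right) + 7\right) = - 220 \left(\left(-4 - 4 \left(0 + 4\right)\right) + 7\right) = - 220 \left(\left(-4 - 16\right) + 7\right) = - 220 \left(-20 + 7\right) = \left(-220\right) \left(-13\right) = 2860$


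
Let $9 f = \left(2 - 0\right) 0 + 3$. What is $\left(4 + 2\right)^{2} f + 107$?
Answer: $119$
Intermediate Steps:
$f = \frac{1}{3}$ ($f = \frac{\left(2 - 0\right) 0 + 3}{9} = \frac{\left(2 + 0\right) 0 + 3}{9} = \frac{2 \cdot 0 + 3}{9} = \frac{0 + 3}{9} = \frac{1}{9} \cdot 3 = \frac{1}{3} \approx 0.33333$)
$\left(4 + 2\right)^{2} f + 107 = \left(4 + 2\right)^{2} \cdot \frac{1}{3} + 107 = 6^{2} \cdot \frac{1}{3} + 107 = 36 \cdot \frac{1}{3} + 107 = 12 + 107 = 119$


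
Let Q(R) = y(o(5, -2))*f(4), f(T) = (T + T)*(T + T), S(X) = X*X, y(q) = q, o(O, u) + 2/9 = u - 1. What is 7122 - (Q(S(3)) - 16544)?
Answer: 214850/9 ≈ 23872.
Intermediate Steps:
o(O, u) = -11/9 + u (o(O, u) = -2/9 + (u - 1) = -2/9 + (-1 + u) = -11/9 + u)
S(X) = X²
f(T) = 4*T² (f(T) = (2*T)*(2*T) = 4*T²)
Q(R) = -1856/9 (Q(R) = (-11/9 - 2)*(4*4²) = -116*16/9 = -29/9*64 = -1856/9)
7122 - (Q(S(3)) - 16544) = 7122 - (-1856/9 - 16544) = 7122 - 1*(-150752/9) = 7122 + 150752/9 = 214850/9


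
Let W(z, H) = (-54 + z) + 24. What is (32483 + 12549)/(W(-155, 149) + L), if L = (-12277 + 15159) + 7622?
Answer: 45032/10319 ≈ 4.3640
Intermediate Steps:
L = 10504 (L = 2882 + 7622 = 10504)
W(z, H) = -30 + z
(32483 + 12549)/(W(-155, 149) + L) = (32483 + 12549)/((-30 - 155) + 10504) = 45032/(-185 + 10504) = 45032/10319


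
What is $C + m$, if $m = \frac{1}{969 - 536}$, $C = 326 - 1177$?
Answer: $- \frac{368482}{433} \approx -851.0$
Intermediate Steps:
$C = -851$
$m = \frac{1}{433} \approx 0.0023095$
$C + m = -851 + \frac{1}{433} = - \frac{368482}{433}$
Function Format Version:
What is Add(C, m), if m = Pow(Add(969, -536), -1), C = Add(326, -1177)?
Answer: Rational(-368482, 433) ≈ -851.00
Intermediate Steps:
C = -851
m = Rational(1, 433) (m = Pow(433, -1) = Rational(1, 433) ≈ 0.0023095)
Add(C, m) = Add(-851, Rational(1, 433)) = Rational(-368482, 433)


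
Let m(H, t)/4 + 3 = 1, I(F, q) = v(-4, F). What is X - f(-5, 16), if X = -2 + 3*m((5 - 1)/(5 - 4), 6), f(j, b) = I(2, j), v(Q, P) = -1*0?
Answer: -26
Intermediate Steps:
v(Q, P) = 0
I(F, q) = 0
f(j, b) = 0
m(H, t) = -8 (m(H, t) = -12 + 4*1 = -12 + 4 = -8)
X = -26 (X = -2 + 3*(-8) = -2 - 24 = -26)
X - f(-5, 16) = -26 - 1*0 = -26 + 0 = -26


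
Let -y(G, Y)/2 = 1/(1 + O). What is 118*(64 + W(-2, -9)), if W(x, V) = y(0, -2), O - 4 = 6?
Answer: 82836/11 ≈ 7530.5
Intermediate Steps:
O = 10 (O = 4 + 6 = 10)
y(G, Y) = -2/11 (y(G, Y) = -2/(1 + 10) = -2/11)
W(x, V) = -2/11
118*(64 + W(-2, -9)) = 118*(64 - 2/11) = 118*(702/11) = 82836/11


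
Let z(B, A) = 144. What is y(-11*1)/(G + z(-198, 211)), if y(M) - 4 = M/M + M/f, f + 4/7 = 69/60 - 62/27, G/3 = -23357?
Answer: -74045/454036011 ≈ -0.00016308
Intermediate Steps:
G = -70071 (G = 3*(-23357) = -70071)
f = -6493/3780 (f = -4/7 + (69/60 - 62/27) = -4/7 + (69*(1/60) - 62*1/27) = -4/7 + (23/20 - 62/27) = -4/7 - 619/540 = -6493/3780 ≈ -1.7177)
y(M) = 5 - 3780*M/6493 (y(M) = 4 + (M/M + M/(-6493/3780)) = 4 + (1 + M*(-3780/6493)) = 4 + (1 - 3780*M/6493) = 5 - 3780*M/6493)
y(-11*1)/(G + z(-198, 211)) = (5 - (-41580)/6493)/(-70071 + 144) = (5 - 3780/6493*(-11))/(-69927) = (5 + 41580/6493)*(-1/69927) = (74045/6493)*(-1/69927) = -74045/454036011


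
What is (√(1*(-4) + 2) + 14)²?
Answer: (14 + I*√2)² ≈ 194.0 + 39.598*I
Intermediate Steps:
(√(1*(-4) + 2) + 14)² = (√(-4 + 2) + 14)² = (√(-2) + 14)² = (I*√2 + 14)² = (14 + I*√2)²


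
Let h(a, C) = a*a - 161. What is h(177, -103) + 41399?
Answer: 72567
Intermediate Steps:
h(a, C) = -161 + a² (h(a, C) = a² - 161 = -161 + a²)
h(177, -103) + 41399 = (-161 + 177²) + 41399 = (-161 + 31329) + 41399 = 31168 + 41399 = 72567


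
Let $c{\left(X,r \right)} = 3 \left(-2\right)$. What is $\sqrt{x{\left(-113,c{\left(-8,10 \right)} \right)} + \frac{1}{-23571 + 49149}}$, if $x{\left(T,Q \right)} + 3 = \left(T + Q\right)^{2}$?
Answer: $\frac{5 \sqrt{840149314}}{1218} \approx 118.99$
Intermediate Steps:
$c{\left(X,r \right)} = -6$
$x{\left(T,Q \right)} = -3 + \left(Q + T\right)^{2}$ ($x{\left(T,Q \right)} = -3 + \left(T + Q\right)^{2} = -3 + \left(Q + T\right)^{2}$)
$\sqrt{x{\left(-113,c{\left(-8,10 \right)} \right)} + \frac{1}{-23571 + 49149}} = \sqrt{\left(-3 + \left(-6 - 113\right)^{2}\right) + \frac{1}{-23571 + 49149}} = \sqrt{\left(-3 + \left(-119\right)^{2}\right) + \frac{1}{25578}} = \sqrt{\left(-3 + 14161\right) + \frac{1}{25578}} = \sqrt{14158 + \frac{1}{25578}} = \sqrt{\frac{362133325}{25578}} = \frac{5 \sqrt{840149314}}{1218}$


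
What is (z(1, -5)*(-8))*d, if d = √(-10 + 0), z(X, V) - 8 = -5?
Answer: -24*I*√10 ≈ -75.895*I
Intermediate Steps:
z(X, V) = 3 (z(X, V) = 8 - 5 = 3)
d = I*√10 (d = √(-10) = I*√10 ≈ 3.1623*I)
(z(1, -5)*(-8))*d = (3*(-8))*(I*√10) = -24*I*√10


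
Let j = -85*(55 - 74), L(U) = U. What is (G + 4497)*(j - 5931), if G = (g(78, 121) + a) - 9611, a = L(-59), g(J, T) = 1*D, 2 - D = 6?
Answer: 22343932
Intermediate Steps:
D = -4 (D = 2 - 1*6 = 2 - 6 = -4)
j = 1615 (j = -85*(-19) = 1615)
g(J, T) = -4 (g(J, T) = 1*(-4) = -4)
a = -59
G = -9674 (G = (-4 - 59) - 9611 = -63 - 9611 = -9674)
(G + 4497)*(j - 5931) = (-9674 + 4497)*(1615 - 5931) = -5177*(-4316) = 22343932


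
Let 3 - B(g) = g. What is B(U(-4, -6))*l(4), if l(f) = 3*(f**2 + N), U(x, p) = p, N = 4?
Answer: 540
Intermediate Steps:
B(g) = 3 - g
l(f) = 12 + 3*f**2 (l(f) = 3*(f**2 + 4) = 3*(4 + f**2) = 12 + 3*f**2)
B(U(-4, -6))*l(4) = (3 - 1*(-6))*(12 + 3*4**2) = (3 + 6)*(12 + 3*16) = 9*(12 + 48) = 9*60 = 540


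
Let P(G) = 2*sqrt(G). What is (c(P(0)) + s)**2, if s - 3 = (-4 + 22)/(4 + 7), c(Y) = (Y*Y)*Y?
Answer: 2601/121 ≈ 21.496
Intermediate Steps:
c(Y) = Y**3 (c(Y) = Y**2*Y = Y**3)
s = 51/11 (s = 3 + (-4 + 22)/(4 + 7) = 3 + 18/11 = 51/11 ≈ 4.6364)
(c(P(0)) + s)**2 = ((2*sqrt(0))**3 + 51/11)**2 = ((2*0)**3 + 51/11)**2 = (0**3 + 51/11)**2 = (0 + 51/11)**2 = (51/11)**2 = 2601/121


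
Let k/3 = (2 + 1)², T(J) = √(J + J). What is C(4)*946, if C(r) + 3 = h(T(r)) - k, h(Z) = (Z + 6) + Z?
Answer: -22704 + 3784*√2 ≈ -17353.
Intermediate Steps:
T(J) = √2*√J (T(J) = √(2*J) = √2*√J)
h(Z) = 6 + 2*Z (h(Z) = (6 + Z) + Z = 6 + 2*Z)
k = 27 (k = 3*(2 + 1)² = 3*3² = 3*9 = 27)
C(r) = -24 + 2*√2*√r (C(r) = -3 + ((6 + 2*(√2*√r)) - 1*27) = -3 + ((6 + 2*√2*√r) - 27) = -3 + (-21 + 2*√2*√r) = -24 + 2*√2*√r)
C(4)*946 = (-24 + 2*√2*√4)*946 = (-24 + 2*√2*2)*946 = (-24 + 4*√2)*946 = -22704 + 3784*√2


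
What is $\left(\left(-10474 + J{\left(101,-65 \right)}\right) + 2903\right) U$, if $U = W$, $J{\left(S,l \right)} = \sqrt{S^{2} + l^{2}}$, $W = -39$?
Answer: $295269 - 39 \sqrt{14426} \approx 2.9059 \cdot 10^{5}$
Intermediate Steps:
$U = -39$
$\left(\left(-10474 + J{\left(101,-65 \right)}\right) + 2903\right) U = \left(\left(-10474 + \sqrt{101^{2} + \left(-65\right)^{2}}\right) + 2903\right) \left(-39\right) = \left(\left(-10474 + \sqrt{10201 + 4225}\right) + 2903\right) \left(-39\right) = \left(\left(-10474 + \sqrt{14426}\right) + 2903\right) \left(-39\right) = \left(-7571 + \sqrt{14426}\right) \left(-39\right) = 295269 - 39 \sqrt{14426}$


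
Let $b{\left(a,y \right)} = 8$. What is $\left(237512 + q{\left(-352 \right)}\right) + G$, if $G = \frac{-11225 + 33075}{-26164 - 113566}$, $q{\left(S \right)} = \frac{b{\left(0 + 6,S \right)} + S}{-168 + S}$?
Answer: $\frac{215719545254}{908245} \approx 2.3751 \cdot 10^{5}$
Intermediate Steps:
$q{\left(S \right)} = \frac{8 + S}{-168 + S}$
$G = - \frac{2185}{13973}$ ($G = \frac{21850}{-139730} = 21850 \left(- \frac{1}{139730}\right) = - \frac{2185}{13973} \approx -0.15637$)
$\left(237512 + q{\left(-352 \right)}\right) + G = \left(237512 + \frac{8 - 352}{-168 - 352}\right) - \frac{2185}{13973} = \left(237512 + \frac{1}{-520} \left(-344\right)\right) - \frac{2185}{13973} = \left(237512 - - \frac{43}{65}\right) - \frac{2185}{13973} = \left(237512 + \frac{43}{65}\right) - \frac{2185}{13973} = \frac{15438323}{65} - \frac{2185}{13973} = \frac{215719545254}{908245}$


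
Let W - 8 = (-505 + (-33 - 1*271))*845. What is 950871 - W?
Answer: 1634468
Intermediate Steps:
W = -683597 (W = 8 + (-505 + (-33 - 1*271))*845 = 8 + (-505 + (-33 - 271))*845 = 8 + (-505 - 304)*845 = 8 - 809*845 = 8 - 683605 = -683597)
950871 - W = 950871 - 1*(-683597) = 950871 + 683597 = 1634468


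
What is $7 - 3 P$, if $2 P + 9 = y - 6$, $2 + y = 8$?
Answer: $\frac{41}{2} \approx 20.5$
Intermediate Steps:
$y = 6$ ($y = -2 + 8 = 6$)
$P = - \frac{9}{2}$ ($P = - \frac{9}{2} + \frac{6 - 6}{2} = - \frac{9}{2} + \frac{1}{2} \cdot 0 = - \frac{9}{2} + 0 = - \frac{9}{2} \approx -4.5$)
$7 - 3 P = 7 - - \frac{27}{2} = 7 + \frac{27}{2} = \frac{41}{2}$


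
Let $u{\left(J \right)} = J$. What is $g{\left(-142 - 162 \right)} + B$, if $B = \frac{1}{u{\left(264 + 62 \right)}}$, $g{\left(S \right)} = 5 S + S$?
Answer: $- \frac{594623}{326} \approx -1824.0$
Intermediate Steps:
$g{\left(S \right)} = 6 S$
$B = \frac{1}{326}$ ($B = \frac{1}{264 + 62} = \frac{1}{326} \approx 0.0030675$)
$g{\left(-142 - 162 \right)} + B = 6 \left(-142 - 162\right) + \frac{1}{326} = 6 \left(-304\right) + \frac{1}{326} = -1824 + \frac{1}{326} = - \frac{594623}{326}$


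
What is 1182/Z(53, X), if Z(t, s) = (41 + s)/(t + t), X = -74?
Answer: -41764/11 ≈ -3796.7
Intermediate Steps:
Z(t, s) = (41 + s)/(2*t) (Z(t, s) = (41 + s)/((2*t)) = (41 + s)*(1/(2*t)) = (41 + s)/(2*t))
1182/Z(53, X) = 1182/(((1/2)*(41 - 74)/53)) = 1182/(((1/2)*(1/53)*(-33))) = 1182/(-33/106) = 1182*(-106/33) = -41764/11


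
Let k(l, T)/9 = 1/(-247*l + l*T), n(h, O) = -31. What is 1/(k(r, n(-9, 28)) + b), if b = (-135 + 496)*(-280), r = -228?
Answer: -21128/2135618237 ≈ -9.8931e-6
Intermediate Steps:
b = -101080 (b = 361*(-280) = -101080)
k(l, T) = 9/(-247*l + T*l) (k(l, T) = 9/(-247*l + l*T) = 9/(-247*l + T*l))
1/(k(r, n(-9, 28)) + b) = 1/(9/(-228*(-247 - 31)) - 101080) = 1/(9*(-1/228)/(-278) - 101080) = 1/(9*(-1/228)*(-1/278) - 101080) = 1/(3/21128 - 101080) = 1/(-2135618237/21128) = -21128/2135618237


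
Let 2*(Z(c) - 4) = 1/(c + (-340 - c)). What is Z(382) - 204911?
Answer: -139336761/680 ≈ -2.0491e+5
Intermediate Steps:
Z(c) = 2719/680 (Z(c) = 4 + 1/(2*(c + (-340 - c))) = 4 + (1/2)/(-340) = 4 + (1/2)*(-1/340) = 4 - 1/680 = 2719/680)
Z(382) - 204911 = 2719/680 - 204911 = -139336761/680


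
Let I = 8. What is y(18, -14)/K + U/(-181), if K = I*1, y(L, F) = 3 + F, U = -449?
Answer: 1601/1448 ≈ 1.1057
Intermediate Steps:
K = 8 (K = 8*1 = 8)
y(18, -14)/K + U/(-181) = (3 - 14)/8 - 449/(-181) = -11*⅛ - 449*(-1/181) = -11/8 + 449/181 = 1601/1448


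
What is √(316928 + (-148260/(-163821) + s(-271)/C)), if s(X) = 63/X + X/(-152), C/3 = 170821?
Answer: √2148588275753806024220599764362262/82337120682348 ≈ 562.96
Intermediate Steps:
C = 512463 (C = 3*170821 = 512463)
s(X) = 63/X - X/152 (s(X) = 63/X + X*(-1/152) = 63/X - X/152)
√(316928 + (-148260/(-163821) + s(-271)/C)) = √(316928 + (-148260/(-163821) + (63/(-271) - 1/152*(-271))/512463)) = √(316928 + (-148260*(-1/163821) + (63*(-1/271) + 271/152)*(1/512463))) = √(316928 + (7060/7801 + (-63/271 + 271/152)*(1/512463))) = √(316928 + (7060/7801 + (63865/41192)*(1/512463))) = √(316928 + (7060/7801 + 63865/21109375896)) = √(316928 + 149032692036625/164674241364696) = √(52190026999922410513/164674241364696) = √2148588275753806024220599764362262/82337120682348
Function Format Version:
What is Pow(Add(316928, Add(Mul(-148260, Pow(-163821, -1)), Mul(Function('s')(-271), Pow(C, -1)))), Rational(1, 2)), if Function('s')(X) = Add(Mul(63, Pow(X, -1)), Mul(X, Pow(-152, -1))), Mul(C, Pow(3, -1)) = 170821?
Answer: Mul(Rational(1, 82337120682348), Pow(2148588275753806024220599764362262, Rational(1, 2))) ≈ 562.96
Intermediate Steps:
C = 512463 (C = Mul(3, 170821) = 512463)
Function('s')(X) = Add(Mul(63, Pow(X, -1)), Mul(Rational(-1, 152), X)) (Function('s')(X) = Add(Mul(63, Pow(X, -1)), Mul(X, Rational(-1, 152))) = Add(Mul(63, Pow(X, -1)), Mul(Rational(-1, 152), X)))
Pow(Add(316928, Add(Mul(-148260, Pow(-163821, -1)), Mul(Function('s')(-271), Pow(C, -1)))), Rational(1, 2)) = Pow(Add(316928, Add(Mul(-148260, Pow(-163821, -1)), Mul(Add(Mul(63, Pow(-271, -1)), Mul(Rational(-1, 152), -271)), Pow(512463, -1)))), Rational(1, 2)) = Pow(Add(316928, Add(Mul(-148260, Rational(-1, 163821)), Mul(Add(Mul(63, Rational(-1, 271)), Rational(271, 152)), Rational(1, 512463)))), Rational(1, 2)) = Pow(Add(316928, Add(Rational(7060, 7801), Mul(Add(Rational(-63, 271), Rational(271, 152)), Rational(1, 512463)))), Rational(1, 2)) = Pow(Add(316928, Add(Rational(7060, 7801), Mul(Rational(63865, 41192), Rational(1, 512463)))), Rational(1, 2)) = Pow(Add(316928, Add(Rational(7060, 7801), Rational(63865, 21109375896))), Rational(1, 2)) = Pow(Add(316928, Rational(149032692036625, 164674241364696)), Rational(1, 2)) = Pow(Rational(52190026999922410513, 164674241364696), Rational(1, 2)) = Mul(Rational(1, 82337120682348), Pow(2148588275753806024220599764362262, Rational(1, 2)))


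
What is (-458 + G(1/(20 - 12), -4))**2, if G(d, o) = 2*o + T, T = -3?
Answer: 219961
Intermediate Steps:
G(d, o) = -3 + 2*o (G(d, o) = 2*o - 3 = -3 + 2*o)
(-458 + G(1/(20 - 12), -4))**2 = (-458 + (-3 + 2*(-4)))**2 = (-458 + (-3 - 8))**2 = (-458 - 11)**2 = (-469)**2 = 219961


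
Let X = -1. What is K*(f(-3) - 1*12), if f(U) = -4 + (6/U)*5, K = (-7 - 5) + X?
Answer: 338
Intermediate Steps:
K = -13 (K = (-7 - 5) - 1 = -12 - 1 = -13)
f(U) = -4 + 30/U
K*(f(-3) - 1*12) = -13*((-4 + 30/(-3)) - 1*12) = -13*((-4 + 30*(-⅓)) - 12) = -13*((-4 - 10) - 12) = -13*(-14 - 12) = -13*(-26) = 338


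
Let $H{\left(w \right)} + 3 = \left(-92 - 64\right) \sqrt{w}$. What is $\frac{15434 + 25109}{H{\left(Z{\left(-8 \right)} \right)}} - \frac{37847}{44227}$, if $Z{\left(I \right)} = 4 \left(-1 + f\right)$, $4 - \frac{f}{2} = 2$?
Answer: $- \frac{1890969566}{4305100407} - \frac{4216472 \sqrt{3}}{97341} \approx -75.466$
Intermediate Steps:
$f = 4$ ($f = 8 - 4 = 4$)
$Z{\left(I \right)} = 12$ ($Z{\left(I \right)} = 4 \left(-1 + 4\right) = 4 \cdot 3 = 12$)
$H{\left(w \right)} = -3 - 156 \sqrt{w}$ ($H{\left(w \right)} = -3 + \left(-92 - 64\right) \sqrt{w} = -3 - 156 \sqrt{w}$)
$\frac{15434 + 25109}{H{\left(Z{\left(-8 \right)} \right)}} - \frac{37847}{44227} = \frac{15434 + 25109}{-3 - 156 \sqrt{12}} - \frac{37847}{44227} = \frac{40543}{-3 - 156 \cdot 2 \sqrt{3}} - \frac{37847}{44227} = \frac{40543}{-3 - 312 \sqrt{3}} - \frac{37847}{44227} = - \frac{37847}{44227} + \frac{40543}{-3 - 312 \sqrt{3}}$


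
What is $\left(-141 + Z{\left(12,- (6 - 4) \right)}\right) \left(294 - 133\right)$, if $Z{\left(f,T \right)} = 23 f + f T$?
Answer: $17871$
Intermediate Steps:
$Z{\left(f,T \right)} = 23 f + T f$
$\left(-141 + Z{\left(12,- (6 - 4) \right)}\right) \left(294 - 133\right) = \left(-141 + 12 \left(23 - \left(6 - 4\right)\right)\right) \left(294 - 133\right) = \left(-141 + 12 \left(23 - 2\right)\right) 161 = \left(-141 + 12 \cdot 21\right) 161 = \left(-141 + 252\right) 161 = 111 \cdot 161 = 17871$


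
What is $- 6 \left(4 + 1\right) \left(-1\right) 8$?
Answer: $240$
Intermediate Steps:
$- 6 \left(4 + 1\right) \left(-1\right) 8 = - 6 \cdot 5 \left(-1\right) 8 = \left(-6\right) \left(-5\right) 8 = 30 \cdot 8 = 240$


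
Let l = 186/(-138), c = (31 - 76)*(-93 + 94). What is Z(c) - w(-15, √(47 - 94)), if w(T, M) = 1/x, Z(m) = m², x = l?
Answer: 62798/31 ≈ 2025.7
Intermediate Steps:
c = -45 (c = -45*1 = -45)
l = -31/23 (l = 186*(-1/138) = -31/23 ≈ -1.3478)
x = -31/23 ≈ -1.3478
w(T, M) = -23/31 (w(T, M) = 1/(-31/23) = -23/31)
Z(c) - w(-15, √(47 - 94)) = (-45)² - 1*(-23/31) = 2025 + 23/31 = 62798/31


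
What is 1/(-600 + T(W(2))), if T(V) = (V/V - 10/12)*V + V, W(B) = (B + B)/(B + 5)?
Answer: -3/1798 ≈ -0.0016685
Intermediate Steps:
W(B) = 2*B/(5 + B) (W(B) = (2*B)/(5 + B) = 2*B/(5 + B))
T(V) = 7*V/6 (T(V) = (1 - 10*1/12)*V + V = (1 - ⅚)*V + V = V/6 + V = 7*V/6)
1/(-600 + T(W(2))) = 1/(-600 + 7*(2*2/(5 + 2))/6) = 1/(-600 + 7*(2*2/7)/6) = 1/(-600 + 7*(2*2*(⅐))/6) = 1/(-600 + (7/6)*(4/7)) = 1/(-600 + ⅔) = 1/(-1798/3) = -3/1798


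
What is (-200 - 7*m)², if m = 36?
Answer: 204304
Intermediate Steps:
(-200 - 7*m)² = (-200 - 7*36)² = (-200 - 252)² = (-452)² = 204304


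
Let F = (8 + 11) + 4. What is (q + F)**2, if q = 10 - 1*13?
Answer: 400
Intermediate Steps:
q = -3 (q = 10 - 13 = -3)
F = 23 (F = 19 + 4 = 23)
(q + F)**2 = (-3 + 23)**2 = 20**2 = 400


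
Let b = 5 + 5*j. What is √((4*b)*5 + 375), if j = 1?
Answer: 5*√23 ≈ 23.979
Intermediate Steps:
b = 10 (b = 5 + 5*1 = 5 + 5 = 10)
√((4*b)*5 + 375) = √((4*10)*5 + 375) = √(40*5 + 375) = √(200 + 375) = √575 = 5*√23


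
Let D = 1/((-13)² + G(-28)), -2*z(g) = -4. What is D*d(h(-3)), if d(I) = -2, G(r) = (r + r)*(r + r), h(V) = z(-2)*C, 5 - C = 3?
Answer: -2/3305 ≈ -0.00060514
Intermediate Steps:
z(g) = 2 (z(g) = -½*(-4) = 2)
C = 2 (C = 5 - 1*3 = 5 - 3 = 2)
h(V) = 4 (h(V) = 2*2 = 4)
G(r) = 4*r² (G(r) = (2*r)*(2*r) = 4*r²)
D = 1/3305 (D = 1/((-13)² + 4*(-28)²) = 1/(169 + 4*784) = 1/(169 + 3136) = 1/3305 ≈ 0.00030257)
D*d(h(-3)) = (1/3305)*(-2) = -2/3305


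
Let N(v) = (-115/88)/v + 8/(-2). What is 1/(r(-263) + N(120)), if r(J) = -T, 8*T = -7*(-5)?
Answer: -2112/17711 ≈ -0.11925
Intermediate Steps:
T = 35/8 (T = (-7*(-5))/8 = (⅛)*35 = 35/8 ≈ 4.3750)
r(J) = -35/8 (r(J) = -1*35/8 = -35/8)
N(v) = -4 - 115/(88*v) (N(v) = (-115*1/88)/v + 8*(-½) = -115/(88*v) - 4 = -4 - 115/(88*v))
1/(r(-263) + N(120)) = 1/(-35/8 + (-4 - 115/88/120)) = 1/(-35/8 + (-4 - 115/88*1/120)) = 1/(-35/8 + (-4 - 23/2112)) = 1/(-35/8 - 8471/2112) = 1/(-17711/2112) = -2112/17711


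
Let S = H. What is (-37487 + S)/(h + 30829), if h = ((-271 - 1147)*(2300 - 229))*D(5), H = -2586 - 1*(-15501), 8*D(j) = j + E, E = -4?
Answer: 98288/1345023 ≈ 0.073075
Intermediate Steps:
D(j) = -½ + j/8 (D(j) = (j - 4)/8 = (-4 + j)/8 = -½ + j/8)
H = 12915 (H = -2586 + 15501 = 12915)
S = 12915
h = -1468339/4 (h = ((-271 - 1147)*(2300 - 229))*(-½ + (⅛)*5) = (-1418*2071)*(-½ + 5/8) = -2936678*⅛ = -1468339/4 ≈ -3.6709e+5)
(-37487 + S)/(h + 30829) = (-37487 + 12915)/(-1468339/4 + 30829) = -24572/(-1345023/4) = -24572*(-4/1345023) = 98288/1345023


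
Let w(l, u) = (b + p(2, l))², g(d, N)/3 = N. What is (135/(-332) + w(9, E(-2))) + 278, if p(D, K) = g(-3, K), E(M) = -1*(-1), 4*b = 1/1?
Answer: 1354767/1328 ≈ 1020.2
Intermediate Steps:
g(d, N) = 3*N
b = ¼ (b = (¼)/1 = (¼)*1 = ¼ ≈ 0.25000)
E(M) = 1
p(D, K) = 3*K
w(l, u) = (¼ + 3*l)²
(135/(-332) + w(9, E(-2))) + 278 = (135/(-332) + (1 + 12*9)²/16) + 278 = (135*(-1/332) + (1 + 108)²/16) + 278 = (-135/332 + (1/16)*109²) + 278 = (-135/332 + (1/16)*11881) + 278 = (-135/332 + 11881/16) + 278 = 985583/1328 + 278 = 1354767/1328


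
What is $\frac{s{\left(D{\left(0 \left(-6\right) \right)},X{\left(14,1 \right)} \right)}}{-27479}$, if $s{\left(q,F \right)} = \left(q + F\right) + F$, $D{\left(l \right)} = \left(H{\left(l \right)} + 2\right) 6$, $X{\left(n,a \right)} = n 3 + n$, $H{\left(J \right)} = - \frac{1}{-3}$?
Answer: $- \frac{126}{27479} \approx -0.0045853$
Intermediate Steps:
$H{\left(J \right)} = \frac{1}{3}$ ($H{\left(J \right)} = \left(-1\right) \left(- \frac{1}{3}\right) = \frac{1}{3}$)
$X{\left(n,a \right)} = 4 n$ ($X{\left(n,a \right)} = 3 n + n = 4 n$)
$D{\left(l \right)} = 14$ ($D{\left(l \right)} = \left(\frac{1}{3} + 2\right) 6 = \frac{7}{3} \cdot 6 = 14$)
$s{\left(q,F \right)} = q + 2 F$ ($s{\left(q,F \right)} = \left(F + q\right) + F = q + 2 F$)
$\frac{s{\left(D{\left(0 \left(-6\right) \right)},X{\left(14,1 \right)} \right)}}{-27479} = \frac{14 + 2 \cdot 4 \cdot 14}{-27479} = \left(14 + 2 \cdot 56\right) \left(- \frac{1}{27479}\right) = \left(14 + 112\right) \left(- \frac{1}{27479}\right) = 126 \left(- \frac{1}{27479}\right) = - \frac{126}{27479}$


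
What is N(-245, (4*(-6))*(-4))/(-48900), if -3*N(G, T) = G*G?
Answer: 2401/5868 ≈ 0.40917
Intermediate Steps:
N(G, T) = -G**2/3 (N(G, T) = -G*G/3 = -G**2/3)
N(-245, (4*(-6))*(-4))/(-48900) = -1/3*(-245)**2/(-48900) = -1/3*60025*(-1/48900) = -60025/3*(-1/48900) = 2401/5868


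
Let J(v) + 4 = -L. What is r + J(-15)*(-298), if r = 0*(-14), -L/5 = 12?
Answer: -16688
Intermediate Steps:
L = -60 (L = -5*12 = -60)
J(v) = 56 (J(v) = -4 - 1*(-60) = -4 + 60 = 56)
r = 0
r + J(-15)*(-298) = 0 + 56*(-298) = 0 - 16688 = -16688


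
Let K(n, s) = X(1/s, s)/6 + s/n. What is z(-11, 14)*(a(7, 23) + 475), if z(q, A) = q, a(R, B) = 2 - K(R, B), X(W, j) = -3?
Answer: -73029/14 ≈ -5216.4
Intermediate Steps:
K(n, s) = -½ + s/n (K(n, s) = -3/6 + s/n = -3*⅙ + s/n = -½ + s/n)
a(R, B) = 2 - (B - R/2)/R
z(-11, 14)*(a(7, 23) + 475) = -11*((5/2 - 1*23/7) + 475) = -11*((5/2 - 1*23*⅐) + 475) = -11*((5/2 - 23/7) + 475) = -11*(-11/14 + 475) = -11*6639/14 = -73029/14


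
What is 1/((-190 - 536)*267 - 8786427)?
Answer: -1/8980269 ≈ -1.1136e-7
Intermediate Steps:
1/((-190 - 536)*267 - 8786427) = 1/(-726*267 - 8786427) = 1/(-193842 - 8786427) = 1/(-8980269) = -1/8980269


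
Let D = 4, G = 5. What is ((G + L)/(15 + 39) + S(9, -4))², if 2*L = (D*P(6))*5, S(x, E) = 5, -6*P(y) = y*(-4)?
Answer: 1225/36 ≈ 34.028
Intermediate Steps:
P(y) = 2*y/3 (P(y) = -y*(-4)/6 = -(-2)*y/3 = 2*y/3)
L = 40 (L = ((4*((⅔)*6))*5)/2 = ((4*4)*5)/2 = (16*5)/2 = (½)*80 = 40)
((G + L)/(15 + 39) + S(9, -4))² = ((5 + 40)/(15 + 39) + 5)² = (45/54 + 5)² = (45*(1/54) + 5)² = (⅚ + 5)² = (35/6)² = 1225/36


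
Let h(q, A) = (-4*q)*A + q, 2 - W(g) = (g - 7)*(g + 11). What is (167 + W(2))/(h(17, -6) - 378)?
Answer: 234/47 ≈ 4.9787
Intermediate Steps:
W(g) = 2 - (-7 + g)*(11 + g) (W(g) = 2 - (g - 7)*(g + 11) = 2 - (-7 + g)*(11 + g))
h(q, A) = q - 4*A*q (h(q, A) = -4*A*q + q = q - 4*A*q)
(167 + W(2))/(h(17, -6) - 378) = (167 + (79 - 1*2**2 - 4*2))/(17*(1 - 4*(-6)) - 378) = (167 + (79 - 1*4 - 8))/(17*(1 + 24) - 378) = (167 + (79 - 4 - 8))/(17*25 - 378) = (167 + 67)/(425 - 378) = 234/47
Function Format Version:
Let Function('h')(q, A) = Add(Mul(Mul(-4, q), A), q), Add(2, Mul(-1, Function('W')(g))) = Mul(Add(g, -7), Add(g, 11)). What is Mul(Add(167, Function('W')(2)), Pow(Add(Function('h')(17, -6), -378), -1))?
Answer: Rational(234, 47) ≈ 4.9787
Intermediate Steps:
Function('W')(g) = Add(2, Mul(-1, Add(-7, g), Add(11, g))) (Function('W')(g) = Add(2, Mul(-1, Mul(Add(g, -7), Add(g, 11)))) = Add(2, Mul(-1, Mul(Add(-7, g), Add(11, g)))) = Add(2, Mul(-1, Add(-7, g), Add(11, g))))
Function('h')(q, A) = Add(q, Mul(-4, A, q)) (Function('h')(q, A) = Add(Mul(-4, A, q), q) = Add(q, Mul(-4, A, q)))
Mul(Add(167, Function('W')(2)), Pow(Add(Function('h')(17, -6), -378), -1)) = Mul(Add(167, Add(79, Mul(-1, Pow(2, 2)), Mul(-4, 2))), Pow(Add(Mul(17, Add(1, Mul(-4, -6))), -378), -1)) = Mul(Add(167, Add(79, Mul(-1, 4), -8)), Pow(Add(Mul(17, Add(1, 24)), -378), -1)) = Mul(Add(167, Add(79, -4, -8)), Pow(Add(Mul(17, 25), -378), -1)) = Mul(Add(167, 67), Pow(Add(425, -378), -1)) = Mul(234, Pow(47, -1)) = Mul(234, Rational(1, 47)) = Rational(234, 47)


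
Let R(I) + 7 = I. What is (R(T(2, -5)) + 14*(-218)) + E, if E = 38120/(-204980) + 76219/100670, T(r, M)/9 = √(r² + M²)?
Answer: -3155585441459/1031766830 + 9*√29 ≈ -3010.0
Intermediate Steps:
T(r, M) = 9*√(M² + r²) (T(r, M) = 9*√(r² + M²) = 9*√(M² + r²))
R(I) = -7 + I
E = 589291511/1031766830 (E = 38120*(-1/204980) + 76219*(1/100670) = -1906/10249 + 76219/100670 = 589291511/1031766830 ≈ 0.57115)
(R(T(2, -5)) + 14*(-218)) + E = ((-7 + 9*√((-5)² + 2²)) + 14*(-218)) + 589291511/1031766830 = ((-7 + 9*√(25 + 4)) - 3052) + 589291511/1031766830 = ((-7 + 9*√29) - 3052) + 589291511/1031766830 = (-3059 + 9*√29) + 589291511/1031766830 = -3155585441459/1031766830 + 9*√29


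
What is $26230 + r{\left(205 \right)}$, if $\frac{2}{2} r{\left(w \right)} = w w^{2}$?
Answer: $8641355$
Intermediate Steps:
$r{\left(w \right)} = w^{3}$ ($r{\left(w \right)} = w w^{2} = w^{3}$)
$26230 + r{\left(205 \right)} = 26230 + 205^{3} = 26230 + 8615125 = 8641355$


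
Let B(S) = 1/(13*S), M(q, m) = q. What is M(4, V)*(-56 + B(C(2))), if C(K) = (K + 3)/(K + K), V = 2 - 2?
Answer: -14544/65 ≈ -223.75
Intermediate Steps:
V = 0
C(K) = (3 + K)/(2*K) (C(K) = (3 + K)/((2*K)) = (3 + K)*(1/(2*K)) = (3 + K)/(2*K))
B(S) = 1/(13*S)
M(4, V)*(-56 + B(C(2))) = 4*(-56 + 1/(13*(((1/2)*(3 + 2)/2)))) = 4*(-56 + 1/(13*(((1/2)*(1/2)*5)))) = 4*(-56 + 1/(13*(5/4))) = 4*(-56 + (1/13)*(4/5)) = 4*(-56 + 4/65) = 4*(-3636/65) = -14544/65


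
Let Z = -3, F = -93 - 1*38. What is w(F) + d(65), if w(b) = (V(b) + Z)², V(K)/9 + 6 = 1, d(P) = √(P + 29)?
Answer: 2304 + √94 ≈ 2313.7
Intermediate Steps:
d(P) = √(29 + P)
F = -131 (F = -93 - 38 = -131)
V(K) = -45 (V(K) = -54 + 9*1 = -54 + 9 = -45)
w(b) = 2304 (w(b) = (-45 - 3)² = (-48)² = 2304)
w(F) + d(65) = 2304 + √(29 + 65) = 2304 + √94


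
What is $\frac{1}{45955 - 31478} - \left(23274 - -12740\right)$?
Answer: $- \frac{521374677}{14477} \approx -36014.0$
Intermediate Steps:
$\frac{1}{45955 - 31478} - \left(23274 - -12740\right) = \frac{1}{14477} - \left(23274 + 12740\right) = \frac{1}{14477} - 36014 = - \frac{521374677}{14477}$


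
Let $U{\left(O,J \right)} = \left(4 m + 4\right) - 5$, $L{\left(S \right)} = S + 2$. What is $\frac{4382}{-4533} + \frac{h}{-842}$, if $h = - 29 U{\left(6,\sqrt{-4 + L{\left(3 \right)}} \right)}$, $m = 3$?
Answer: $- \frac{2243617}{3816786} \approx -0.58783$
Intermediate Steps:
$L{\left(S \right)} = 2 + S$
$U{\left(O,J \right)} = 11$ ($U{\left(O,J \right)} = \left(4 \cdot 3 + 4\right) - 5 = \left(12 + 4\right) - 5 = 16 - 5 = 11$)
$h = -319$ ($h = \left(-29\right) 11 = -319$)
$\frac{4382}{-4533} + \frac{h}{-842} = \frac{4382}{-4533} - \frac{319}{-842} = 4382 \left(- \frac{1}{4533}\right) - - \frac{319}{842} = - \frac{4382}{4533} + \frac{319}{842} = - \frac{2243617}{3816786}$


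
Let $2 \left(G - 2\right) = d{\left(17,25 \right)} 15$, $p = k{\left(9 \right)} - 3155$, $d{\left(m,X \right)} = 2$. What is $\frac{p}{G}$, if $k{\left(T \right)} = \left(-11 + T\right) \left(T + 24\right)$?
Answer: $- \frac{3221}{17} \approx -189.47$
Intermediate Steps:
$k{\left(T \right)} = \left(-11 + T\right) \left(24 + T\right)$
$p = -3221$ ($p = \left(-264 + 9^{2} + 13 \cdot 9\right) - 3155 = \left(-264 + 81 + 117\right) - 3155 = -66 - 3155 = -3221$)
$G = 17$ ($G = 2 + \frac{2 \cdot 15}{2} = 2 + \frac{1}{2} \cdot 30 = 2 + 15 = 17$)
$\frac{p}{G} = - \frac{3221}{17}$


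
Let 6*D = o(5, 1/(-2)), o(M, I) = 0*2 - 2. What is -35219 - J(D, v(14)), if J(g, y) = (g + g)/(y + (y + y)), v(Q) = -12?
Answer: -1901827/54 ≈ -35219.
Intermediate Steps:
o(M, I) = -2 (o(M, I) = 0 - 2 = -2)
D = -⅓ (D = (⅙)*(-2) = -⅓ ≈ -0.33333)
J(g, y) = 2*g/(3*y) (J(g, y) = (2*g)/(y + 2*y) = (2*g)/((3*y)) = (2*g)*(1/(3*y)) = 2*g/(3*y))
-35219 - J(D, v(14)) = -35219 - 2*(-1)/(3*3*(-12)) = -35219 - 2*(-1)*(-1)/(3*3*12) = -35219 - 1*1/54 = -35219 - 1/54 = -1901827/54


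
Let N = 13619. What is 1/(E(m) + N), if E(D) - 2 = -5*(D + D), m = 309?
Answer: 1/10531 ≈ 9.4958e-5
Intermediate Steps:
E(D) = 2 - 10*D (E(D) = 2 - 5*(D + D) = 2 - 10*D)
1/(E(m) + N) = 1/((2 - 10*309) + 13619) = 1/((2 - 3090) + 13619) = 1/(-3088 + 13619) = 1/10531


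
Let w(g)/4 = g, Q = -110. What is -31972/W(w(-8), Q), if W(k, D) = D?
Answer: 15986/55 ≈ 290.65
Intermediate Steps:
w(g) = 4*g
-31972/W(w(-8), Q) = -31972/(-110) = -31972*(-1/110) = 15986/55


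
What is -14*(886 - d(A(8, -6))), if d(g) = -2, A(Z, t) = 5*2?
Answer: -12432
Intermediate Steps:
A(Z, t) = 10
-14*(886 - d(A(8, -6))) = -14*(886 - 1*(-2)) = -14*(886 + 2) = -14*888 = -12432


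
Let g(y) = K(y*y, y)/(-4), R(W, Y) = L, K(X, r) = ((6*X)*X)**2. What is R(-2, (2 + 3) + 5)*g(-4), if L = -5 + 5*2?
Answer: -2949120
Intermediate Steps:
L = 5 (L = -5 + 10 = 5)
K(X, r) = 36*X**4 (K(X, r) = (6*X**2)**2 = 36*X**4)
R(W, Y) = 5
g(y) = -9*y**8 (g(y) = (36*(y*y)**4)/(-4) = (36*(y**2)**4)*(-1/4) = (36*y**8)*(-1/4) = -9*y**8)
R(-2, (2 + 3) + 5)*g(-4) = 5*(-9*(-4)**8) = 5*(-9*65536) = 5*(-589824) = -2949120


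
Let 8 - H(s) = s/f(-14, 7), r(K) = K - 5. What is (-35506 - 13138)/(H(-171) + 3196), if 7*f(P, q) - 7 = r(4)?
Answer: -97288/6807 ≈ -14.292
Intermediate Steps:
r(K) = -5 + K
f(P, q) = 6/7 (f(P, q) = 1 + (-5 + 4)/7 = 1 + (1/7)*(-1) = 1 - 1/7 = 6/7)
H(s) = 8 - 7*s/6 (H(s) = 8 - s/6/7 = 8 - s*7/6 = 8 - 7*s/6)
(-35506 - 13138)/(H(-171) + 3196) = (-35506 - 13138)/((8 - 7/6*(-171)) + 3196) = -48644/((8 + 399/2) + 3196) = -48644/(415/2 + 3196) = -48644/6807/2 = -48644*2/6807 = -97288/6807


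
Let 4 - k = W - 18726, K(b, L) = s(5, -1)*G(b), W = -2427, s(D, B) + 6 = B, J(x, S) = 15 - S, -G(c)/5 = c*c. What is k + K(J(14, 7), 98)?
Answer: 23397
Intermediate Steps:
G(c) = -5*c**2 (G(c) = -5*c*c = -5*c**2)
s(D, B) = -6 + B
K(b, L) = 35*b**2 (K(b, L) = (-6 - 1)*(-5*b**2) = -(-35)*b**2 = 35*b**2)
k = 21157 (k = 4 - (-2427 - 18726) = 4 - 1*(-21153) = 4 + 21153 = 21157)
k + K(J(14, 7), 98) = 21157 + 35*(15 - 1*7)**2 = 21157 + 35*(15 - 7)**2 = 21157 + 35*8**2 = 21157 + 35*64 = 21157 + 2240 = 23397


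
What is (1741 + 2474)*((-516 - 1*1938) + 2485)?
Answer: 130665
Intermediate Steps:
(1741 + 2474)*((-516 - 1*1938) + 2485) = 4215*((-516 - 1938) + 2485) = 4215*(-2454 + 2485) = 4215*31 = 130665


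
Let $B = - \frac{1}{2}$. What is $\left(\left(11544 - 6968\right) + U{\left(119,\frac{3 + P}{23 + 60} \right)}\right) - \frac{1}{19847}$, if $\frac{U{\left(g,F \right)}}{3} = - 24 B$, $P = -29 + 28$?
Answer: $\frac{91534363}{19847} \approx 4612.0$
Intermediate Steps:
$P = -1$
$B = - \frac{1}{2}$ ($B = \left(-1\right) \frac{1}{2} = - \frac{1}{2} \approx -0.5$)
$U{\left(g,F \right)} = 36$ ($U{\left(g,F \right)} = 3 \left(\left(-24\right) \left(- \frac{1}{2}\right)\right) = 3 \cdot 12 = 36$)
$\left(\left(11544 - 6968\right) + U{\left(119,\frac{3 + P}{23 + 60} \right)}\right) - \frac{1}{19847} = \left(\left(11544 - 6968\right) + 36\right) - \frac{1}{19847} = \left(4576 + 36\right) - \frac{1}{19847} = 4612 - \frac{1}{19847} = \frac{91534363}{19847}$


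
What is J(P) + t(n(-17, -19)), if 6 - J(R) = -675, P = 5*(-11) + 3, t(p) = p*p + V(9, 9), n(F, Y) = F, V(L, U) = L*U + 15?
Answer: 1066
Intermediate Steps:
V(L, U) = 15 + L*U
t(p) = 96 + p² (t(p) = p*p + (15 + 9*9) = p² + (15 + 81) = p² + 96 = 96 + p²)
P = -52 (P = -55 + 3 = -52)
J(R) = 681 (J(R) = 6 - 1*(-675) = 6 + 675 = 681)
J(P) + t(n(-17, -19)) = 681 + (96 + (-17)²) = 681 + (96 + 289) = 681 + 385 = 1066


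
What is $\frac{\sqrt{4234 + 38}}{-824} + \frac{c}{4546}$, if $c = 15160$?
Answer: $\frac{7580}{2273} - \frac{\sqrt{267}}{206} \approx 3.2555$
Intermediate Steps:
$\frac{\sqrt{4234 + 38}}{-824} + \frac{c}{4546} = \frac{\sqrt{4234 + 38}}{-824} + \frac{15160}{4546} = \sqrt{4272} \left(- \frac{1}{824}\right) + 15160 \cdot \frac{1}{4546} = 4 \sqrt{267} \left(- \frac{1}{824}\right) + \frac{7580}{2273} = - \frac{\sqrt{267}}{206} + \frac{7580}{2273} = \frac{7580}{2273} - \frac{\sqrt{267}}{206}$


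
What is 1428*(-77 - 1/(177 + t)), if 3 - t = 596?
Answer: -11435067/104 ≈ -1.0995e+5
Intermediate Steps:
t = -593 (t = 3 - 1*596 = 3 - 596 = -593)
1428*(-77 - 1/(177 + t)) = 1428*(-77 - 1/(177 - 593)) = 1428*(-77 - 1/(-416)) = 1428*(-77 - 1*(-1/416)) = 1428*(-77 + 1/416) = 1428*(-32031/416) = -11435067/104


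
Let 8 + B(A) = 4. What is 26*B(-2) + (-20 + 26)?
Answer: -98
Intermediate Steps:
B(A) = -4 (B(A) = -8 + 4 = -4)
26*B(-2) + (-20 + 26) = 26*(-4) + (-20 + 26) = -104 + 6 = -98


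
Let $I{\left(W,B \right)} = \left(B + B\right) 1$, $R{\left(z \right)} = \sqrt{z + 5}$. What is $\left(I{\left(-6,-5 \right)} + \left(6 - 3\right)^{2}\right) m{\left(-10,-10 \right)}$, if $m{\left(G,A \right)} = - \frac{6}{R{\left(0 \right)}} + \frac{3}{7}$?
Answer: $- \frac{3}{7} + \frac{6 \sqrt{5}}{5} \approx 2.2547$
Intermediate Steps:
$R{\left(z \right)} = \sqrt{5 + z}$
$I{\left(W,B \right)} = 2 B$ ($I{\left(W,B \right)} = 2 B 1 = 2 B$)
$m{\left(G,A \right)} = \frac{3}{7} - \frac{6 \sqrt{5}}{5}$ ($m{\left(G,A \right)} = - \frac{6}{\sqrt{5 + 0}} + \frac{3}{7} = - \frac{6}{\sqrt{5}} + 3 \cdot \frac{1}{7} = - 6 \frac{\sqrt{5}}{5} + \frac{3}{7} = - \frac{6 \sqrt{5}}{5} + \frac{3}{7} = \frac{3}{7} - \frac{6 \sqrt{5}}{5}$)
$\left(I{\left(-6,-5 \right)} + \left(6 - 3\right)^{2}\right) m{\left(-10,-10 \right)} = \left(2 \left(-5\right) + \left(6 - 3\right)^{2}\right) \left(\frac{3}{7} - \frac{6 \sqrt{5}}{5}\right) = \left(-10 + 3^{2}\right) \left(\frac{3}{7} - \frac{6 \sqrt{5}}{5}\right) = \left(-10 + 9\right) \left(\frac{3}{7} - \frac{6 \sqrt{5}}{5}\right) = - (\frac{3}{7} - \frac{6 \sqrt{5}}{5}) = - \frac{3}{7} + \frac{6 \sqrt{5}}{5}$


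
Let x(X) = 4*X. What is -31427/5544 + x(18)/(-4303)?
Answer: -12329959/2168712 ≈ -5.6854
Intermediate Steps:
-31427/5544 + x(18)/(-4303) = -31427/5544 + (4*18)/(-4303) = -31427*1/5544 + 72*(-1/4303) = -2857/504 - 72/4303 = -12329959/2168712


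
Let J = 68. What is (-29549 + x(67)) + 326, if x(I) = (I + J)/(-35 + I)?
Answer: -935001/32 ≈ -29219.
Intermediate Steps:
x(I) = (68 + I)/(-35 + I) (x(I) = (I + 68)/(-35 + I) = (68 + I)/(-35 + I))
(-29549 + x(67)) + 326 = (-29549 + (68 + 67)/(-35 + 67)) + 326 = (-29549 + 135/32) + 326 = -945433/32 + 326 = -935001/32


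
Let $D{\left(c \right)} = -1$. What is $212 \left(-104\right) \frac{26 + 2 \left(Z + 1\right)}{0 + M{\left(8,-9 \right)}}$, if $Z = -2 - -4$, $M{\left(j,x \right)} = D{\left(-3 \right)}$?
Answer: $705536$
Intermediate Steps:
$M{\left(j,x \right)} = -1$
$Z = 2$ ($Z = -2 + 4 = 2$)
$212 \left(-104\right) \frac{26 + 2 \left(Z + 1\right)}{0 + M{\left(8,-9 \right)}} = 212 \left(-104\right) \frac{26 + 2 \left(2 + 1\right)}{0 - 1} = - 22048 \frac{26 + 2 \cdot 3}{-1} = - 22048 \left(26 + 6\right) \left(-1\right) = - 22048 \cdot 32 \left(-1\right) = \left(-22048\right) \left(-32\right) = 705536$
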